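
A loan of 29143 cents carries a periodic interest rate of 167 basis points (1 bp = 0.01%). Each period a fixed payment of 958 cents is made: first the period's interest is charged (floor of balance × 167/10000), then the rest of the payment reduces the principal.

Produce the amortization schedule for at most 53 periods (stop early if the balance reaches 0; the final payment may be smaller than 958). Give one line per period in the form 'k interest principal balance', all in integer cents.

1. interest=⌊29143·167/10000⌋=486; principal=958-486=472; balance=29143-472=28671
2. interest=⌊28671·167/10000⌋=478; principal=958-478=480; balance=28671-480=28191
3. interest=⌊28191·167/10000⌋=470; principal=958-470=488; balance=28191-488=27703
4. interest=⌊27703·167/10000⌋=462; principal=958-462=496; balance=27703-496=27207
5. interest=⌊27207·167/10000⌋=454; principal=958-454=504; balance=27207-504=26703
6. interest=⌊26703·167/10000⌋=445; principal=958-445=513; balance=26703-513=26190
7. interest=⌊26190·167/10000⌋=437; principal=958-437=521; balance=26190-521=25669
8. interest=⌊25669·167/10000⌋=428; principal=958-428=530; balance=25669-530=25139
9. interest=⌊25139·167/10000⌋=419; principal=958-419=539; balance=25139-539=24600
10. interest=⌊24600·167/10000⌋=410; principal=958-410=548; balance=24600-548=24052
11. interest=⌊24052·167/10000⌋=401; principal=958-401=557; balance=24052-557=23495
12. interest=⌊23495·167/10000⌋=392; principal=958-392=566; balance=23495-566=22929
13. interest=⌊22929·167/10000⌋=382; principal=958-382=576; balance=22929-576=22353
14. interest=⌊22353·167/10000⌋=373; principal=958-373=585; balance=22353-585=21768
15. interest=⌊21768·167/10000⌋=363; principal=958-363=595; balance=21768-595=21173
16. interest=⌊21173·167/10000⌋=353; principal=958-353=605; balance=21173-605=20568
17. interest=⌊20568·167/10000⌋=343; principal=958-343=615; balance=20568-615=19953
18. interest=⌊19953·167/10000⌋=333; principal=958-333=625; balance=19953-625=19328
19. interest=⌊19328·167/10000⌋=322; principal=958-322=636; balance=19328-636=18692
20. interest=⌊18692·167/10000⌋=312; principal=958-312=646; balance=18692-646=18046
21. interest=⌊18046·167/10000⌋=301; principal=958-301=657; balance=18046-657=17389
22. interest=⌊17389·167/10000⌋=290; principal=958-290=668; balance=17389-668=16721
23. interest=⌊16721·167/10000⌋=279; principal=958-279=679; balance=16721-679=16042
24. interest=⌊16042·167/10000⌋=267; principal=958-267=691; balance=16042-691=15351
25. interest=⌊15351·167/10000⌋=256; principal=958-256=702; balance=15351-702=14649
26. interest=⌊14649·167/10000⌋=244; principal=958-244=714; balance=14649-714=13935
27. interest=⌊13935·167/10000⌋=232; principal=958-232=726; balance=13935-726=13209
28. interest=⌊13209·167/10000⌋=220; principal=958-220=738; balance=13209-738=12471
29. interest=⌊12471·167/10000⌋=208; principal=958-208=750; balance=12471-750=11721
30. interest=⌊11721·167/10000⌋=195; principal=958-195=763; balance=11721-763=10958
31. interest=⌊10958·167/10000⌋=182; principal=958-182=776; balance=10958-776=10182
32. interest=⌊10182·167/10000⌋=170; principal=958-170=788; balance=10182-788=9394
33. interest=⌊9394·167/10000⌋=156; principal=958-156=802; balance=9394-802=8592
34. interest=⌊8592·167/10000⌋=143; principal=958-143=815; balance=8592-815=7777
35. interest=⌊7777·167/10000⌋=129; principal=958-129=829; balance=7777-829=6948
36. interest=⌊6948·167/10000⌋=116; principal=958-116=842; balance=6948-842=6106
37. interest=⌊6106·167/10000⌋=101; principal=958-101=857; balance=6106-857=5249
38. interest=⌊5249·167/10000⌋=87; principal=958-87=871; balance=5249-871=4378
39. interest=⌊4378·167/10000⌋=73; principal=958-73=885; balance=4378-885=3493
40. interest=⌊3493·167/10000⌋=58; principal=958-58=900; balance=3493-900=2593
41. interest=⌊2593·167/10000⌋=43; principal=958-43=915; balance=2593-915=1678
42. interest=⌊1678·167/10000⌋=28; principal=958-28=930; balance=1678-930=748
43. interest=⌊748·167/10000⌋=12; principal=min(958-12,748)=748; balance=748-748=0

1 486 472 28671
2 478 480 28191
3 470 488 27703
4 462 496 27207
5 454 504 26703
6 445 513 26190
7 437 521 25669
8 428 530 25139
9 419 539 24600
10 410 548 24052
11 401 557 23495
12 392 566 22929
13 382 576 22353
14 373 585 21768
15 363 595 21173
16 353 605 20568
17 343 615 19953
18 333 625 19328
19 322 636 18692
20 312 646 18046
21 301 657 17389
22 290 668 16721
23 279 679 16042
24 267 691 15351
25 256 702 14649
26 244 714 13935
27 232 726 13209
28 220 738 12471
29 208 750 11721
30 195 763 10958
31 182 776 10182
32 170 788 9394
33 156 802 8592
34 143 815 7777
35 129 829 6948
36 116 842 6106
37 101 857 5249
38 87 871 4378
39 73 885 3493
40 58 900 2593
41 43 915 1678
42 28 930 748
43 12 748 0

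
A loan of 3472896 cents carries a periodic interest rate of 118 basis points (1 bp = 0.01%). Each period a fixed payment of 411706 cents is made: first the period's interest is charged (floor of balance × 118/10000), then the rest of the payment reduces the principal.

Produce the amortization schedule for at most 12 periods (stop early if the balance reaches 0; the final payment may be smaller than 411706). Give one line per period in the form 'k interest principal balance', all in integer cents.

1. interest=⌊3472896·118/10000⌋=40980; principal=411706-40980=370726; balance=3472896-370726=3102170
2. interest=⌊3102170·118/10000⌋=36605; principal=411706-36605=375101; balance=3102170-375101=2727069
3. interest=⌊2727069·118/10000⌋=32179; principal=411706-32179=379527; balance=2727069-379527=2347542
4. interest=⌊2347542·118/10000⌋=27700; principal=411706-27700=384006; balance=2347542-384006=1963536
5. interest=⌊1963536·118/10000⌋=23169; principal=411706-23169=388537; balance=1963536-388537=1574999
6. interest=⌊1574999·118/10000⌋=18584; principal=411706-18584=393122; balance=1574999-393122=1181877
7. interest=⌊1181877·118/10000⌋=13946; principal=411706-13946=397760; balance=1181877-397760=784117
8. interest=⌊784117·118/10000⌋=9252; principal=411706-9252=402454; balance=784117-402454=381663
9. interest=⌊381663·118/10000⌋=4503; principal=min(411706-4503,381663)=381663; balance=381663-381663=0

1 40980 370726 3102170
2 36605 375101 2727069
3 32179 379527 2347542
4 27700 384006 1963536
5 23169 388537 1574999
6 18584 393122 1181877
7 13946 397760 784117
8 9252 402454 381663
9 4503 381663 0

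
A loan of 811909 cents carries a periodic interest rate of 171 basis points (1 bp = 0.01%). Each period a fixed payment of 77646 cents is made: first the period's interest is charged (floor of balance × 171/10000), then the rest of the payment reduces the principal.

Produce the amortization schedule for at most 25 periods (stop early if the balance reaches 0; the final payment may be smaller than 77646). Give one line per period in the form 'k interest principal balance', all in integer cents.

1 13883 63763 748146
2 12793 64853 683293
3 11684 65962 617331
4 10556 67090 550241
5 9409 68237 482004
6 8242 69404 412600
7 7055 70591 342009
8 5848 71798 270211
9 4620 73026 197185
10 3371 74275 122910
11 2101 75545 47365
12 809 47365 0

1. interest=⌊811909·171/10000⌋=13883; principal=77646-13883=63763; balance=811909-63763=748146
2. interest=⌊748146·171/10000⌋=12793; principal=77646-12793=64853; balance=748146-64853=683293
3. interest=⌊683293·171/10000⌋=11684; principal=77646-11684=65962; balance=683293-65962=617331
4. interest=⌊617331·171/10000⌋=10556; principal=77646-10556=67090; balance=617331-67090=550241
5. interest=⌊550241·171/10000⌋=9409; principal=77646-9409=68237; balance=550241-68237=482004
6. interest=⌊482004·171/10000⌋=8242; principal=77646-8242=69404; balance=482004-69404=412600
7. interest=⌊412600·171/10000⌋=7055; principal=77646-7055=70591; balance=412600-70591=342009
8. interest=⌊342009·171/10000⌋=5848; principal=77646-5848=71798; balance=342009-71798=270211
9. interest=⌊270211·171/10000⌋=4620; principal=77646-4620=73026; balance=270211-73026=197185
10. interest=⌊197185·171/10000⌋=3371; principal=77646-3371=74275; balance=197185-74275=122910
11. interest=⌊122910·171/10000⌋=2101; principal=77646-2101=75545; balance=122910-75545=47365
12. interest=⌊47365·171/10000⌋=809; principal=min(77646-809,47365)=47365; balance=47365-47365=0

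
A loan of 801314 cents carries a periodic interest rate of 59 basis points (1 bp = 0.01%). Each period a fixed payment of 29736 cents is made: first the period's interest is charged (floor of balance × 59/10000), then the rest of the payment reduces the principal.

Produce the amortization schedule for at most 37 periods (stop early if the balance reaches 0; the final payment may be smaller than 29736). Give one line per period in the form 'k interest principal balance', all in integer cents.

1 4727 25009 776305
2 4580 25156 751149
3 4431 25305 725844
4 4282 25454 700390
5 4132 25604 674786
6 3981 25755 649031
7 3829 25907 623124
8 3676 26060 597064
9 3522 26214 570850
10 3368 26368 544482
11 3212 26524 517958
12 3055 26681 491277
13 2898 26838 464439
14 2740 26996 437443
15 2580 27156 410287
16 2420 27316 382971
17 2259 27477 355494
18 2097 27639 327855
19 1934 27802 300053
20 1770 27966 272087
21 1605 28131 243956
22 1439 28297 215659
23 1272 28464 187195
24 1104 28632 158563
25 935 28801 129762
26 765 28971 100791
27 594 29142 71649
28 422 29314 42335
29 249 29487 12848
30 75 12848 0

1. interest=⌊801314·59/10000⌋=4727; principal=29736-4727=25009; balance=801314-25009=776305
2. interest=⌊776305·59/10000⌋=4580; principal=29736-4580=25156; balance=776305-25156=751149
3. interest=⌊751149·59/10000⌋=4431; principal=29736-4431=25305; balance=751149-25305=725844
4. interest=⌊725844·59/10000⌋=4282; principal=29736-4282=25454; balance=725844-25454=700390
5. interest=⌊700390·59/10000⌋=4132; principal=29736-4132=25604; balance=700390-25604=674786
6. interest=⌊674786·59/10000⌋=3981; principal=29736-3981=25755; balance=674786-25755=649031
7. interest=⌊649031·59/10000⌋=3829; principal=29736-3829=25907; balance=649031-25907=623124
8. interest=⌊623124·59/10000⌋=3676; principal=29736-3676=26060; balance=623124-26060=597064
9. interest=⌊597064·59/10000⌋=3522; principal=29736-3522=26214; balance=597064-26214=570850
10. interest=⌊570850·59/10000⌋=3368; principal=29736-3368=26368; balance=570850-26368=544482
11. interest=⌊544482·59/10000⌋=3212; principal=29736-3212=26524; balance=544482-26524=517958
12. interest=⌊517958·59/10000⌋=3055; principal=29736-3055=26681; balance=517958-26681=491277
13. interest=⌊491277·59/10000⌋=2898; principal=29736-2898=26838; balance=491277-26838=464439
14. interest=⌊464439·59/10000⌋=2740; principal=29736-2740=26996; balance=464439-26996=437443
15. interest=⌊437443·59/10000⌋=2580; principal=29736-2580=27156; balance=437443-27156=410287
16. interest=⌊410287·59/10000⌋=2420; principal=29736-2420=27316; balance=410287-27316=382971
17. interest=⌊382971·59/10000⌋=2259; principal=29736-2259=27477; balance=382971-27477=355494
18. interest=⌊355494·59/10000⌋=2097; principal=29736-2097=27639; balance=355494-27639=327855
19. interest=⌊327855·59/10000⌋=1934; principal=29736-1934=27802; balance=327855-27802=300053
20. interest=⌊300053·59/10000⌋=1770; principal=29736-1770=27966; balance=300053-27966=272087
21. interest=⌊272087·59/10000⌋=1605; principal=29736-1605=28131; balance=272087-28131=243956
22. interest=⌊243956·59/10000⌋=1439; principal=29736-1439=28297; balance=243956-28297=215659
23. interest=⌊215659·59/10000⌋=1272; principal=29736-1272=28464; balance=215659-28464=187195
24. interest=⌊187195·59/10000⌋=1104; principal=29736-1104=28632; balance=187195-28632=158563
25. interest=⌊158563·59/10000⌋=935; principal=29736-935=28801; balance=158563-28801=129762
26. interest=⌊129762·59/10000⌋=765; principal=29736-765=28971; balance=129762-28971=100791
27. interest=⌊100791·59/10000⌋=594; principal=29736-594=29142; balance=100791-29142=71649
28. interest=⌊71649·59/10000⌋=422; principal=29736-422=29314; balance=71649-29314=42335
29. interest=⌊42335·59/10000⌋=249; principal=29736-249=29487; balance=42335-29487=12848
30. interest=⌊12848·59/10000⌋=75; principal=min(29736-75,12848)=12848; balance=12848-12848=0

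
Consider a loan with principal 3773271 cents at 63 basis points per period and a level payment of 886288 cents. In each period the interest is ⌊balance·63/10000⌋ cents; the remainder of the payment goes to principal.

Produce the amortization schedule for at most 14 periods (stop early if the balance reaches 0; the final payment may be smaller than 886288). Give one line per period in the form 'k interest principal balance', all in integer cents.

1. interest=⌊3773271·63/10000⌋=23771; principal=886288-23771=862517; balance=3773271-862517=2910754
2. interest=⌊2910754·63/10000⌋=18337; principal=886288-18337=867951; balance=2910754-867951=2042803
3. interest=⌊2042803·63/10000⌋=12869; principal=886288-12869=873419; balance=2042803-873419=1169384
4. interest=⌊1169384·63/10000⌋=7367; principal=886288-7367=878921; balance=1169384-878921=290463
5. interest=⌊290463·63/10000⌋=1829; principal=min(886288-1829,290463)=290463; balance=290463-290463=0

1 23771 862517 2910754
2 18337 867951 2042803
3 12869 873419 1169384
4 7367 878921 290463
5 1829 290463 0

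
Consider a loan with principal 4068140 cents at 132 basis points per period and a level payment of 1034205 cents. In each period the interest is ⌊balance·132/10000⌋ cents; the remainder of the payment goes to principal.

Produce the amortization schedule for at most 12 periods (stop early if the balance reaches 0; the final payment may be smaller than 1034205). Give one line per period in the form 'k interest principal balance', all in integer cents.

1. interest=⌊4068140·132/10000⌋=53699; principal=1034205-53699=980506; balance=4068140-980506=3087634
2. interest=⌊3087634·132/10000⌋=40756; principal=1034205-40756=993449; balance=3087634-993449=2094185
3. interest=⌊2094185·132/10000⌋=27643; principal=1034205-27643=1006562; balance=2094185-1006562=1087623
4. interest=⌊1087623·132/10000⌋=14356; principal=1034205-14356=1019849; balance=1087623-1019849=67774
5. interest=⌊67774·132/10000⌋=894; principal=min(1034205-894,67774)=67774; balance=67774-67774=0

1 53699 980506 3087634
2 40756 993449 2094185
3 27643 1006562 1087623
4 14356 1019849 67774
5 894 67774 0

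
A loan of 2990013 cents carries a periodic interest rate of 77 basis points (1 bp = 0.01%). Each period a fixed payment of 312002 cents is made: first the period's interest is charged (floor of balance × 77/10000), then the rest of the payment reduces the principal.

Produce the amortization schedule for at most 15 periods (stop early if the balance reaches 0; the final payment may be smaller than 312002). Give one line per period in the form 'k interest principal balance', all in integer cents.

1. interest=⌊2990013·77/10000⌋=23023; principal=312002-23023=288979; balance=2990013-288979=2701034
2. interest=⌊2701034·77/10000⌋=20797; principal=312002-20797=291205; balance=2701034-291205=2409829
3. interest=⌊2409829·77/10000⌋=18555; principal=312002-18555=293447; balance=2409829-293447=2116382
4. interest=⌊2116382·77/10000⌋=16296; principal=312002-16296=295706; balance=2116382-295706=1820676
5. interest=⌊1820676·77/10000⌋=14019; principal=312002-14019=297983; balance=1820676-297983=1522693
6. interest=⌊1522693·77/10000⌋=11724; principal=312002-11724=300278; balance=1522693-300278=1222415
7. interest=⌊1222415·77/10000⌋=9412; principal=312002-9412=302590; balance=1222415-302590=919825
8. interest=⌊919825·77/10000⌋=7082; principal=312002-7082=304920; balance=919825-304920=614905
9. interest=⌊614905·77/10000⌋=4734; principal=312002-4734=307268; balance=614905-307268=307637
10. interest=⌊307637·77/10000⌋=2368; principal=min(312002-2368,307637)=307637; balance=307637-307637=0

1 23023 288979 2701034
2 20797 291205 2409829
3 18555 293447 2116382
4 16296 295706 1820676
5 14019 297983 1522693
6 11724 300278 1222415
7 9412 302590 919825
8 7082 304920 614905
9 4734 307268 307637
10 2368 307637 0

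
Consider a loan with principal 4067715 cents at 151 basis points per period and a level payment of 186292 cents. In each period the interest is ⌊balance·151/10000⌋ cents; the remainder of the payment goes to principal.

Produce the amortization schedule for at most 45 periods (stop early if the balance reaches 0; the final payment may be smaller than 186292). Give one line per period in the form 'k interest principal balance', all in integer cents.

1. interest=⌊4067715·151/10000⌋=61422; principal=186292-61422=124870; balance=4067715-124870=3942845
2. interest=⌊3942845·151/10000⌋=59536; principal=186292-59536=126756; balance=3942845-126756=3816089
3. interest=⌊3816089·151/10000⌋=57622; principal=186292-57622=128670; balance=3816089-128670=3687419
4. interest=⌊3687419·151/10000⌋=55680; principal=186292-55680=130612; balance=3687419-130612=3556807
5. interest=⌊3556807·151/10000⌋=53707; principal=186292-53707=132585; balance=3556807-132585=3424222
6. interest=⌊3424222·151/10000⌋=51705; principal=186292-51705=134587; balance=3424222-134587=3289635
7. interest=⌊3289635·151/10000⌋=49673; principal=186292-49673=136619; balance=3289635-136619=3153016
8. interest=⌊3153016·151/10000⌋=47610; principal=186292-47610=138682; balance=3153016-138682=3014334
9. interest=⌊3014334·151/10000⌋=45516; principal=186292-45516=140776; balance=3014334-140776=2873558
10. interest=⌊2873558·151/10000⌋=43390; principal=186292-43390=142902; balance=2873558-142902=2730656
11. interest=⌊2730656·151/10000⌋=41232; principal=186292-41232=145060; balance=2730656-145060=2585596
12. interest=⌊2585596·151/10000⌋=39042; principal=186292-39042=147250; balance=2585596-147250=2438346
13. interest=⌊2438346·151/10000⌋=36819; principal=186292-36819=149473; balance=2438346-149473=2288873
14. interest=⌊2288873·151/10000⌋=34561; principal=186292-34561=151731; balance=2288873-151731=2137142
15. interest=⌊2137142·151/10000⌋=32270; principal=186292-32270=154022; balance=2137142-154022=1983120
16. interest=⌊1983120·151/10000⌋=29945; principal=186292-29945=156347; balance=1983120-156347=1826773
17. interest=⌊1826773·151/10000⌋=27584; principal=186292-27584=158708; balance=1826773-158708=1668065
18. interest=⌊1668065·151/10000⌋=25187; principal=186292-25187=161105; balance=1668065-161105=1506960
19. interest=⌊1506960·151/10000⌋=22755; principal=186292-22755=163537; balance=1506960-163537=1343423
20. interest=⌊1343423·151/10000⌋=20285; principal=186292-20285=166007; balance=1343423-166007=1177416
21. interest=⌊1177416·151/10000⌋=17778; principal=186292-17778=168514; balance=1177416-168514=1008902
22. interest=⌊1008902·151/10000⌋=15234; principal=186292-15234=171058; balance=1008902-171058=837844
23. interest=⌊837844·151/10000⌋=12651; principal=186292-12651=173641; balance=837844-173641=664203
24. interest=⌊664203·151/10000⌋=10029; principal=186292-10029=176263; balance=664203-176263=487940
25. interest=⌊487940·151/10000⌋=7367; principal=186292-7367=178925; balance=487940-178925=309015
26. interest=⌊309015·151/10000⌋=4666; principal=186292-4666=181626; balance=309015-181626=127389
27. interest=⌊127389·151/10000⌋=1923; principal=min(186292-1923,127389)=127389; balance=127389-127389=0

1 61422 124870 3942845
2 59536 126756 3816089
3 57622 128670 3687419
4 55680 130612 3556807
5 53707 132585 3424222
6 51705 134587 3289635
7 49673 136619 3153016
8 47610 138682 3014334
9 45516 140776 2873558
10 43390 142902 2730656
11 41232 145060 2585596
12 39042 147250 2438346
13 36819 149473 2288873
14 34561 151731 2137142
15 32270 154022 1983120
16 29945 156347 1826773
17 27584 158708 1668065
18 25187 161105 1506960
19 22755 163537 1343423
20 20285 166007 1177416
21 17778 168514 1008902
22 15234 171058 837844
23 12651 173641 664203
24 10029 176263 487940
25 7367 178925 309015
26 4666 181626 127389
27 1923 127389 0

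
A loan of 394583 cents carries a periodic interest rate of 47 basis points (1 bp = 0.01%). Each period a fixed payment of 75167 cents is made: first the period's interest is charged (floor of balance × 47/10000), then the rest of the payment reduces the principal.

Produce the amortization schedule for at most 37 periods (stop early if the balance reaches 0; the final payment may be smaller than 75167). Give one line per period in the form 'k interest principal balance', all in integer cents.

1 1854 73313 321270
2 1509 73658 247612
3 1163 74004 173608
4 815 74352 99256
5 466 74701 24555
6 115 24555 0

1. interest=⌊394583·47/10000⌋=1854; principal=75167-1854=73313; balance=394583-73313=321270
2. interest=⌊321270·47/10000⌋=1509; principal=75167-1509=73658; balance=321270-73658=247612
3. interest=⌊247612·47/10000⌋=1163; principal=75167-1163=74004; balance=247612-74004=173608
4. interest=⌊173608·47/10000⌋=815; principal=75167-815=74352; balance=173608-74352=99256
5. interest=⌊99256·47/10000⌋=466; principal=75167-466=74701; balance=99256-74701=24555
6. interest=⌊24555·47/10000⌋=115; principal=min(75167-115,24555)=24555; balance=24555-24555=0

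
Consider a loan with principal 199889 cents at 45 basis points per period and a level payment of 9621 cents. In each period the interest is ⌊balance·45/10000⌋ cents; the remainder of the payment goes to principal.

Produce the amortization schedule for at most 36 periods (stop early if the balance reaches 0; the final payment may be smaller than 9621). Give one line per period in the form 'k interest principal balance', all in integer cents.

1. interest=⌊199889·45/10000⌋=899; principal=9621-899=8722; balance=199889-8722=191167
2. interest=⌊191167·45/10000⌋=860; principal=9621-860=8761; balance=191167-8761=182406
3. interest=⌊182406·45/10000⌋=820; principal=9621-820=8801; balance=182406-8801=173605
4. interest=⌊173605·45/10000⌋=781; principal=9621-781=8840; balance=173605-8840=164765
5. interest=⌊164765·45/10000⌋=741; principal=9621-741=8880; balance=164765-8880=155885
6. interest=⌊155885·45/10000⌋=701; principal=9621-701=8920; balance=155885-8920=146965
7. interest=⌊146965·45/10000⌋=661; principal=9621-661=8960; balance=146965-8960=138005
8. interest=⌊138005·45/10000⌋=621; principal=9621-621=9000; balance=138005-9000=129005
9. interest=⌊129005·45/10000⌋=580; principal=9621-580=9041; balance=129005-9041=119964
10. interest=⌊119964·45/10000⌋=539; principal=9621-539=9082; balance=119964-9082=110882
11. interest=⌊110882·45/10000⌋=498; principal=9621-498=9123; balance=110882-9123=101759
12. interest=⌊101759·45/10000⌋=457; principal=9621-457=9164; balance=101759-9164=92595
13. interest=⌊92595·45/10000⌋=416; principal=9621-416=9205; balance=92595-9205=83390
14. interest=⌊83390·45/10000⌋=375; principal=9621-375=9246; balance=83390-9246=74144
15. interest=⌊74144·45/10000⌋=333; principal=9621-333=9288; balance=74144-9288=64856
16. interest=⌊64856·45/10000⌋=291; principal=9621-291=9330; balance=64856-9330=55526
17. interest=⌊55526·45/10000⌋=249; principal=9621-249=9372; balance=55526-9372=46154
18. interest=⌊46154·45/10000⌋=207; principal=9621-207=9414; balance=46154-9414=36740
19. interest=⌊36740·45/10000⌋=165; principal=9621-165=9456; balance=36740-9456=27284
20. interest=⌊27284·45/10000⌋=122; principal=9621-122=9499; balance=27284-9499=17785
21. interest=⌊17785·45/10000⌋=80; principal=9621-80=9541; balance=17785-9541=8244
22. interest=⌊8244·45/10000⌋=37; principal=min(9621-37,8244)=8244; balance=8244-8244=0

1 899 8722 191167
2 860 8761 182406
3 820 8801 173605
4 781 8840 164765
5 741 8880 155885
6 701 8920 146965
7 661 8960 138005
8 621 9000 129005
9 580 9041 119964
10 539 9082 110882
11 498 9123 101759
12 457 9164 92595
13 416 9205 83390
14 375 9246 74144
15 333 9288 64856
16 291 9330 55526
17 249 9372 46154
18 207 9414 36740
19 165 9456 27284
20 122 9499 17785
21 80 9541 8244
22 37 8244 0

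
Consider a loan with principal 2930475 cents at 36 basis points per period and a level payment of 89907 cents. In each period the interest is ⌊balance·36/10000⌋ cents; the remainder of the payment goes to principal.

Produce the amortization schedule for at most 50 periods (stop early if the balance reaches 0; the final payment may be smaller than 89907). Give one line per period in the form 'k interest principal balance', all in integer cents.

1 10549 79358 2851117
2 10264 79643 2771474
3 9977 79930 2691544
4 9689 80218 2611326
5 9400 80507 2530819
6 9110 80797 2450022
7 8820 81087 2368935
8 8528 81379 2287556
9 8235 81672 2205884
10 7941 81966 2123918
11 7646 82261 2041657
12 7349 82558 1959099
13 7052 82855 1876244
14 6754 83153 1793091
15 6455 83452 1709639
16 6154 83753 1625886
17 5853 84054 1541832
18 5550 84357 1457475
19 5246 84661 1372814
20 4942 84965 1287849
21 4636 85271 1202578
22 4329 85578 1117000
23 4021 85886 1031114
24 3712 86195 944919
25 3401 86506 858413
26 3090 86817 771596
27 2777 87130 684466
28 2464 87443 597023
29 2149 87758 509265
30 1833 88074 421191
31 1516 88391 332800
32 1198 88709 244091
33 878 89029 155062
34 558 89349 65713
35 236 65713 0

1. interest=⌊2930475·36/10000⌋=10549; principal=89907-10549=79358; balance=2930475-79358=2851117
2. interest=⌊2851117·36/10000⌋=10264; principal=89907-10264=79643; balance=2851117-79643=2771474
3. interest=⌊2771474·36/10000⌋=9977; principal=89907-9977=79930; balance=2771474-79930=2691544
4. interest=⌊2691544·36/10000⌋=9689; principal=89907-9689=80218; balance=2691544-80218=2611326
5. interest=⌊2611326·36/10000⌋=9400; principal=89907-9400=80507; balance=2611326-80507=2530819
6. interest=⌊2530819·36/10000⌋=9110; principal=89907-9110=80797; balance=2530819-80797=2450022
7. interest=⌊2450022·36/10000⌋=8820; principal=89907-8820=81087; balance=2450022-81087=2368935
8. interest=⌊2368935·36/10000⌋=8528; principal=89907-8528=81379; balance=2368935-81379=2287556
9. interest=⌊2287556·36/10000⌋=8235; principal=89907-8235=81672; balance=2287556-81672=2205884
10. interest=⌊2205884·36/10000⌋=7941; principal=89907-7941=81966; balance=2205884-81966=2123918
11. interest=⌊2123918·36/10000⌋=7646; principal=89907-7646=82261; balance=2123918-82261=2041657
12. interest=⌊2041657·36/10000⌋=7349; principal=89907-7349=82558; balance=2041657-82558=1959099
13. interest=⌊1959099·36/10000⌋=7052; principal=89907-7052=82855; balance=1959099-82855=1876244
14. interest=⌊1876244·36/10000⌋=6754; principal=89907-6754=83153; balance=1876244-83153=1793091
15. interest=⌊1793091·36/10000⌋=6455; principal=89907-6455=83452; balance=1793091-83452=1709639
16. interest=⌊1709639·36/10000⌋=6154; principal=89907-6154=83753; balance=1709639-83753=1625886
17. interest=⌊1625886·36/10000⌋=5853; principal=89907-5853=84054; balance=1625886-84054=1541832
18. interest=⌊1541832·36/10000⌋=5550; principal=89907-5550=84357; balance=1541832-84357=1457475
19. interest=⌊1457475·36/10000⌋=5246; principal=89907-5246=84661; balance=1457475-84661=1372814
20. interest=⌊1372814·36/10000⌋=4942; principal=89907-4942=84965; balance=1372814-84965=1287849
21. interest=⌊1287849·36/10000⌋=4636; principal=89907-4636=85271; balance=1287849-85271=1202578
22. interest=⌊1202578·36/10000⌋=4329; principal=89907-4329=85578; balance=1202578-85578=1117000
23. interest=⌊1117000·36/10000⌋=4021; principal=89907-4021=85886; balance=1117000-85886=1031114
24. interest=⌊1031114·36/10000⌋=3712; principal=89907-3712=86195; balance=1031114-86195=944919
25. interest=⌊944919·36/10000⌋=3401; principal=89907-3401=86506; balance=944919-86506=858413
26. interest=⌊858413·36/10000⌋=3090; principal=89907-3090=86817; balance=858413-86817=771596
27. interest=⌊771596·36/10000⌋=2777; principal=89907-2777=87130; balance=771596-87130=684466
28. interest=⌊684466·36/10000⌋=2464; principal=89907-2464=87443; balance=684466-87443=597023
29. interest=⌊597023·36/10000⌋=2149; principal=89907-2149=87758; balance=597023-87758=509265
30. interest=⌊509265·36/10000⌋=1833; principal=89907-1833=88074; balance=509265-88074=421191
31. interest=⌊421191·36/10000⌋=1516; principal=89907-1516=88391; balance=421191-88391=332800
32. interest=⌊332800·36/10000⌋=1198; principal=89907-1198=88709; balance=332800-88709=244091
33. interest=⌊244091·36/10000⌋=878; principal=89907-878=89029; balance=244091-89029=155062
34. interest=⌊155062·36/10000⌋=558; principal=89907-558=89349; balance=155062-89349=65713
35. interest=⌊65713·36/10000⌋=236; principal=min(89907-236,65713)=65713; balance=65713-65713=0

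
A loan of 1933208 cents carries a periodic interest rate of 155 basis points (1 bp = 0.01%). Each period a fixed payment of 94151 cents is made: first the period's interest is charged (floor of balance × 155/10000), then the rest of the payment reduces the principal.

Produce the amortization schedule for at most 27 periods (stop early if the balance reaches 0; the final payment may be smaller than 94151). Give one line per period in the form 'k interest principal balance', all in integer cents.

1 29964 64187 1869021
2 28969 65182 1803839
3 27959 66192 1737647
4 26933 67218 1670429
5 25891 68260 1602169
6 24833 69318 1532851
7 23759 70392 1462459
8 22668 71483 1390976
9 21560 72591 1318385
10 20434 73717 1244668
11 19292 74859 1169809
12 18132 76019 1093790
13 16953 77198 1016592
14 15757 78394 938198
15 14542 79609 858589
16 13308 80843 777746
17 12055 82096 695650
18 10782 83369 612281
19 9490 84661 527620
20 8178 85973 441647
21 6845 87306 354341
22 5492 88659 265682
23 4118 90033 175649
24 2722 91429 84220
25 1305 84220 0

1. interest=⌊1933208·155/10000⌋=29964; principal=94151-29964=64187; balance=1933208-64187=1869021
2. interest=⌊1869021·155/10000⌋=28969; principal=94151-28969=65182; balance=1869021-65182=1803839
3. interest=⌊1803839·155/10000⌋=27959; principal=94151-27959=66192; balance=1803839-66192=1737647
4. interest=⌊1737647·155/10000⌋=26933; principal=94151-26933=67218; balance=1737647-67218=1670429
5. interest=⌊1670429·155/10000⌋=25891; principal=94151-25891=68260; balance=1670429-68260=1602169
6. interest=⌊1602169·155/10000⌋=24833; principal=94151-24833=69318; balance=1602169-69318=1532851
7. interest=⌊1532851·155/10000⌋=23759; principal=94151-23759=70392; balance=1532851-70392=1462459
8. interest=⌊1462459·155/10000⌋=22668; principal=94151-22668=71483; balance=1462459-71483=1390976
9. interest=⌊1390976·155/10000⌋=21560; principal=94151-21560=72591; balance=1390976-72591=1318385
10. interest=⌊1318385·155/10000⌋=20434; principal=94151-20434=73717; balance=1318385-73717=1244668
11. interest=⌊1244668·155/10000⌋=19292; principal=94151-19292=74859; balance=1244668-74859=1169809
12. interest=⌊1169809·155/10000⌋=18132; principal=94151-18132=76019; balance=1169809-76019=1093790
13. interest=⌊1093790·155/10000⌋=16953; principal=94151-16953=77198; balance=1093790-77198=1016592
14. interest=⌊1016592·155/10000⌋=15757; principal=94151-15757=78394; balance=1016592-78394=938198
15. interest=⌊938198·155/10000⌋=14542; principal=94151-14542=79609; balance=938198-79609=858589
16. interest=⌊858589·155/10000⌋=13308; principal=94151-13308=80843; balance=858589-80843=777746
17. interest=⌊777746·155/10000⌋=12055; principal=94151-12055=82096; balance=777746-82096=695650
18. interest=⌊695650·155/10000⌋=10782; principal=94151-10782=83369; balance=695650-83369=612281
19. interest=⌊612281·155/10000⌋=9490; principal=94151-9490=84661; balance=612281-84661=527620
20. interest=⌊527620·155/10000⌋=8178; principal=94151-8178=85973; balance=527620-85973=441647
21. interest=⌊441647·155/10000⌋=6845; principal=94151-6845=87306; balance=441647-87306=354341
22. interest=⌊354341·155/10000⌋=5492; principal=94151-5492=88659; balance=354341-88659=265682
23. interest=⌊265682·155/10000⌋=4118; principal=94151-4118=90033; balance=265682-90033=175649
24. interest=⌊175649·155/10000⌋=2722; principal=94151-2722=91429; balance=175649-91429=84220
25. interest=⌊84220·155/10000⌋=1305; principal=min(94151-1305,84220)=84220; balance=84220-84220=0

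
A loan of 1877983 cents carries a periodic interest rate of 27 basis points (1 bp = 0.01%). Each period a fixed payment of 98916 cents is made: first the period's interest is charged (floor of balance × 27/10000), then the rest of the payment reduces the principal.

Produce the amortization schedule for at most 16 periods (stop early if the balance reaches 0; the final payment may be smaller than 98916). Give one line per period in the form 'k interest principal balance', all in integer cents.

1. interest=⌊1877983·27/10000⌋=5070; principal=98916-5070=93846; balance=1877983-93846=1784137
2. interest=⌊1784137·27/10000⌋=4817; principal=98916-4817=94099; balance=1784137-94099=1690038
3. interest=⌊1690038·27/10000⌋=4563; principal=98916-4563=94353; balance=1690038-94353=1595685
4. interest=⌊1595685·27/10000⌋=4308; principal=98916-4308=94608; balance=1595685-94608=1501077
5. interest=⌊1501077·27/10000⌋=4052; principal=98916-4052=94864; balance=1501077-94864=1406213
6. interest=⌊1406213·27/10000⌋=3796; principal=98916-3796=95120; balance=1406213-95120=1311093
7. interest=⌊1311093·27/10000⌋=3539; principal=98916-3539=95377; balance=1311093-95377=1215716
8. interest=⌊1215716·27/10000⌋=3282; principal=98916-3282=95634; balance=1215716-95634=1120082
9. interest=⌊1120082·27/10000⌋=3024; principal=98916-3024=95892; balance=1120082-95892=1024190
10. interest=⌊1024190·27/10000⌋=2765; principal=98916-2765=96151; balance=1024190-96151=928039
11. interest=⌊928039·27/10000⌋=2505; principal=98916-2505=96411; balance=928039-96411=831628
12. interest=⌊831628·27/10000⌋=2245; principal=98916-2245=96671; balance=831628-96671=734957
13. interest=⌊734957·27/10000⌋=1984; principal=98916-1984=96932; balance=734957-96932=638025
14. interest=⌊638025·27/10000⌋=1722; principal=98916-1722=97194; balance=638025-97194=540831
15. interest=⌊540831·27/10000⌋=1460; principal=98916-1460=97456; balance=540831-97456=443375
16. interest=⌊443375·27/10000⌋=1197; principal=98916-1197=97719; balance=443375-97719=345656

1 5070 93846 1784137
2 4817 94099 1690038
3 4563 94353 1595685
4 4308 94608 1501077
5 4052 94864 1406213
6 3796 95120 1311093
7 3539 95377 1215716
8 3282 95634 1120082
9 3024 95892 1024190
10 2765 96151 928039
11 2505 96411 831628
12 2245 96671 734957
13 1984 96932 638025
14 1722 97194 540831
15 1460 97456 443375
16 1197 97719 345656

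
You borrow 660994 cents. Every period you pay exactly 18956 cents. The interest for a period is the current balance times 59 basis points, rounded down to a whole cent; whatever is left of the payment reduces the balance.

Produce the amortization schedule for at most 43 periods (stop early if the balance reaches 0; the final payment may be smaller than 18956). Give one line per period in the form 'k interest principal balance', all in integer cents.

1. interest=⌊660994·59/10000⌋=3899; principal=18956-3899=15057; balance=660994-15057=645937
2. interest=⌊645937·59/10000⌋=3811; principal=18956-3811=15145; balance=645937-15145=630792
3. interest=⌊630792·59/10000⌋=3721; principal=18956-3721=15235; balance=630792-15235=615557
4. interest=⌊615557·59/10000⌋=3631; principal=18956-3631=15325; balance=615557-15325=600232
5. interest=⌊600232·59/10000⌋=3541; principal=18956-3541=15415; balance=600232-15415=584817
6. interest=⌊584817·59/10000⌋=3450; principal=18956-3450=15506; balance=584817-15506=569311
7. interest=⌊569311·59/10000⌋=3358; principal=18956-3358=15598; balance=569311-15598=553713
8. interest=⌊553713·59/10000⌋=3266; principal=18956-3266=15690; balance=553713-15690=538023
9. interest=⌊538023·59/10000⌋=3174; principal=18956-3174=15782; balance=538023-15782=522241
10. interest=⌊522241·59/10000⌋=3081; principal=18956-3081=15875; balance=522241-15875=506366
11. interest=⌊506366·59/10000⌋=2987; principal=18956-2987=15969; balance=506366-15969=490397
12. interest=⌊490397·59/10000⌋=2893; principal=18956-2893=16063; balance=490397-16063=474334
13. interest=⌊474334·59/10000⌋=2798; principal=18956-2798=16158; balance=474334-16158=458176
14. interest=⌊458176·59/10000⌋=2703; principal=18956-2703=16253; balance=458176-16253=441923
15. interest=⌊441923·59/10000⌋=2607; principal=18956-2607=16349; balance=441923-16349=425574
16. interest=⌊425574·59/10000⌋=2510; principal=18956-2510=16446; balance=425574-16446=409128
17. interest=⌊409128·59/10000⌋=2413; principal=18956-2413=16543; balance=409128-16543=392585
18. interest=⌊392585·59/10000⌋=2316; principal=18956-2316=16640; balance=392585-16640=375945
19. interest=⌊375945·59/10000⌋=2218; principal=18956-2218=16738; balance=375945-16738=359207
20. interest=⌊359207·59/10000⌋=2119; principal=18956-2119=16837; balance=359207-16837=342370
21. interest=⌊342370·59/10000⌋=2019; principal=18956-2019=16937; balance=342370-16937=325433
22. interest=⌊325433·59/10000⌋=1920; principal=18956-1920=17036; balance=325433-17036=308397
23. interest=⌊308397·59/10000⌋=1819; principal=18956-1819=17137; balance=308397-17137=291260
24. interest=⌊291260·59/10000⌋=1718; principal=18956-1718=17238; balance=291260-17238=274022
25. interest=⌊274022·59/10000⌋=1616; principal=18956-1616=17340; balance=274022-17340=256682
26. interest=⌊256682·59/10000⌋=1514; principal=18956-1514=17442; balance=256682-17442=239240
27. interest=⌊239240·59/10000⌋=1411; principal=18956-1411=17545; balance=239240-17545=221695
28. interest=⌊221695·59/10000⌋=1308; principal=18956-1308=17648; balance=221695-17648=204047
29. interest=⌊204047·59/10000⌋=1203; principal=18956-1203=17753; balance=204047-17753=186294
30. interest=⌊186294·59/10000⌋=1099; principal=18956-1099=17857; balance=186294-17857=168437
31. interest=⌊168437·59/10000⌋=993; principal=18956-993=17963; balance=168437-17963=150474
32. interest=⌊150474·59/10000⌋=887; principal=18956-887=18069; balance=150474-18069=132405
33. interest=⌊132405·59/10000⌋=781; principal=18956-781=18175; balance=132405-18175=114230
34. interest=⌊114230·59/10000⌋=673; principal=18956-673=18283; balance=114230-18283=95947
35. interest=⌊95947·59/10000⌋=566; principal=18956-566=18390; balance=95947-18390=77557
36. interest=⌊77557·59/10000⌋=457; principal=18956-457=18499; balance=77557-18499=59058
37. interest=⌊59058·59/10000⌋=348; principal=18956-348=18608; balance=59058-18608=40450
38. interest=⌊40450·59/10000⌋=238; principal=18956-238=18718; balance=40450-18718=21732
39. interest=⌊21732·59/10000⌋=128; principal=18956-128=18828; balance=21732-18828=2904
40. interest=⌊2904·59/10000⌋=17; principal=min(18956-17,2904)=2904; balance=2904-2904=0

1 3899 15057 645937
2 3811 15145 630792
3 3721 15235 615557
4 3631 15325 600232
5 3541 15415 584817
6 3450 15506 569311
7 3358 15598 553713
8 3266 15690 538023
9 3174 15782 522241
10 3081 15875 506366
11 2987 15969 490397
12 2893 16063 474334
13 2798 16158 458176
14 2703 16253 441923
15 2607 16349 425574
16 2510 16446 409128
17 2413 16543 392585
18 2316 16640 375945
19 2218 16738 359207
20 2119 16837 342370
21 2019 16937 325433
22 1920 17036 308397
23 1819 17137 291260
24 1718 17238 274022
25 1616 17340 256682
26 1514 17442 239240
27 1411 17545 221695
28 1308 17648 204047
29 1203 17753 186294
30 1099 17857 168437
31 993 17963 150474
32 887 18069 132405
33 781 18175 114230
34 673 18283 95947
35 566 18390 77557
36 457 18499 59058
37 348 18608 40450
38 238 18718 21732
39 128 18828 2904
40 17 2904 0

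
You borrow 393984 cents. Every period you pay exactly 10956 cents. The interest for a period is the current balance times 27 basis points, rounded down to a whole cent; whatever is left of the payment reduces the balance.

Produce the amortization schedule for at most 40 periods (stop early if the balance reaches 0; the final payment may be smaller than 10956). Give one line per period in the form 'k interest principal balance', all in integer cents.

1. interest=⌊393984·27/10000⌋=1063; principal=10956-1063=9893; balance=393984-9893=384091
2. interest=⌊384091·27/10000⌋=1037; principal=10956-1037=9919; balance=384091-9919=374172
3. interest=⌊374172·27/10000⌋=1010; principal=10956-1010=9946; balance=374172-9946=364226
4. interest=⌊364226·27/10000⌋=983; principal=10956-983=9973; balance=364226-9973=354253
5. interest=⌊354253·27/10000⌋=956; principal=10956-956=10000; balance=354253-10000=344253
6. interest=⌊344253·27/10000⌋=929; principal=10956-929=10027; balance=344253-10027=334226
7. interest=⌊334226·27/10000⌋=902; principal=10956-902=10054; balance=334226-10054=324172
8. interest=⌊324172·27/10000⌋=875; principal=10956-875=10081; balance=324172-10081=314091
9. interest=⌊314091·27/10000⌋=848; principal=10956-848=10108; balance=314091-10108=303983
10. interest=⌊303983·27/10000⌋=820; principal=10956-820=10136; balance=303983-10136=293847
11. interest=⌊293847·27/10000⌋=793; principal=10956-793=10163; balance=293847-10163=283684
12. interest=⌊283684·27/10000⌋=765; principal=10956-765=10191; balance=283684-10191=273493
13. interest=⌊273493·27/10000⌋=738; principal=10956-738=10218; balance=273493-10218=263275
14. interest=⌊263275·27/10000⌋=710; principal=10956-710=10246; balance=263275-10246=253029
15. interest=⌊253029·27/10000⌋=683; principal=10956-683=10273; balance=253029-10273=242756
16. interest=⌊242756·27/10000⌋=655; principal=10956-655=10301; balance=242756-10301=232455
17. interest=⌊232455·27/10000⌋=627; principal=10956-627=10329; balance=232455-10329=222126
18. interest=⌊222126·27/10000⌋=599; principal=10956-599=10357; balance=222126-10357=211769
19. interest=⌊211769·27/10000⌋=571; principal=10956-571=10385; balance=211769-10385=201384
20. interest=⌊201384·27/10000⌋=543; principal=10956-543=10413; balance=201384-10413=190971
21. interest=⌊190971·27/10000⌋=515; principal=10956-515=10441; balance=190971-10441=180530
22. interest=⌊180530·27/10000⌋=487; principal=10956-487=10469; balance=180530-10469=170061
23. interest=⌊170061·27/10000⌋=459; principal=10956-459=10497; balance=170061-10497=159564
24. interest=⌊159564·27/10000⌋=430; principal=10956-430=10526; balance=159564-10526=149038
25. interest=⌊149038·27/10000⌋=402; principal=10956-402=10554; balance=149038-10554=138484
26. interest=⌊138484·27/10000⌋=373; principal=10956-373=10583; balance=138484-10583=127901
27. interest=⌊127901·27/10000⌋=345; principal=10956-345=10611; balance=127901-10611=117290
28. interest=⌊117290·27/10000⌋=316; principal=10956-316=10640; balance=117290-10640=106650
29. interest=⌊106650·27/10000⌋=287; principal=10956-287=10669; balance=106650-10669=95981
30. interest=⌊95981·27/10000⌋=259; principal=10956-259=10697; balance=95981-10697=85284
31. interest=⌊85284·27/10000⌋=230; principal=10956-230=10726; balance=85284-10726=74558
32. interest=⌊74558·27/10000⌋=201; principal=10956-201=10755; balance=74558-10755=63803
33. interest=⌊63803·27/10000⌋=172; principal=10956-172=10784; balance=63803-10784=53019
34. interest=⌊53019·27/10000⌋=143; principal=10956-143=10813; balance=53019-10813=42206
35. interest=⌊42206·27/10000⌋=113; principal=10956-113=10843; balance=42206-10843=31363
36. interest=⌊31363·27/10000⌋=84; principal=10956-84=10872; balance=31363-10872=20491
37. interest=⌊20491·27/10000⌋=55; principal=10956-55=10901; balance=20491-10901=9590
38. interest=⌊9590·27/10000⌋=25; principal=min(10956-25,9590)=9590; balance=9590-9590=0

1 1063 9893 384091
2 1037 9919 374172
3 1010 9946 364226
4 983 9973 354253
5 956 10000 344253
6 929 10027 334226
7 902 10054 324172
8 875 10081 314091
9 848 10108 303983
10 820 10136 293847
11 793 10163 283684
12 765 10191 273493
13 738 10218 263275
14 710 10246 253029
15 683 10273 242756
16 655 10301 232455
17 627 10329 222126
18 599 10357 211769
19 571 10385 201384
20 543 10413 190971
21 515 10441 180530
22 487 10469 170061
23 459 10497 159564
24 430 10526 149038
25 402 10554 138484
26 373 10583 127901
27 345 10611 117290
28 316 10640 106650
29 287 10669 95981
30 259 10697 85284
31 230 10726 74558
32 201 10755 63803
33 172 10784 53019
34 143 10813 42206
35 113 10843 31363
36 84 10872 20491
37 55 10901 9590
38 25 9590 0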